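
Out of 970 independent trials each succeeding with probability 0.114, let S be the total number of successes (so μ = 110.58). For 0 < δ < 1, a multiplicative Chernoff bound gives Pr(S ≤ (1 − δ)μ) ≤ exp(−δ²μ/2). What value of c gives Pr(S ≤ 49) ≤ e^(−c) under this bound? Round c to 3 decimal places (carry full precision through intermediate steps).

17.146

Write 49 = (1 − δ)μ, so δ = 1 − 49/110.58 = 0.5568819…
Then the exponent is δ²μ/2 = (μ − 49)²/(2μ) = 17.146394.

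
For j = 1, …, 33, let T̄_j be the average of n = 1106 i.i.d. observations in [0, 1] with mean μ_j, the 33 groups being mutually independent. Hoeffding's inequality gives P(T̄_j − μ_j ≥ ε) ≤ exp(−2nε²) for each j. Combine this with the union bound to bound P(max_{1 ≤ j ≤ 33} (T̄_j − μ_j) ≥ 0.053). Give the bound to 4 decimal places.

Per-experiment Hoeffding bound: exp(−2·1106·0.053²) = exp(−6.21351) = 0.0020022.
Union bound over 33 events: 33·0.0020022 = 0.06607.

0.0661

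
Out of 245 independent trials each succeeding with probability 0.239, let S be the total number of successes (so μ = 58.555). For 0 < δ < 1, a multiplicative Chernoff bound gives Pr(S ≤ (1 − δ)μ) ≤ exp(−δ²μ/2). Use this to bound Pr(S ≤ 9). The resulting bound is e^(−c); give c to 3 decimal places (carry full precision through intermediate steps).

Write 9 = (1 − δ)μ, so δ = 1 − 9/58.555 = 0.8462984…
Then the exponent is δ²μ/2 = (μ − 9)²/(2μ) = 20.969157.

20.969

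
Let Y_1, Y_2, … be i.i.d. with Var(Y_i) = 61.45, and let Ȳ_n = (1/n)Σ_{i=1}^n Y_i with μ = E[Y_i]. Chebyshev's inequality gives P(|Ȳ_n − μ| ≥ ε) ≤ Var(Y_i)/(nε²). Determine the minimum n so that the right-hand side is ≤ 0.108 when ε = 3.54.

Require 61.45/(n·3.54²) ≤ 0.108, i.e. n ≥ 61.45/(0.108·3.54²) = 45.404.
The smallest integer n is 46.

46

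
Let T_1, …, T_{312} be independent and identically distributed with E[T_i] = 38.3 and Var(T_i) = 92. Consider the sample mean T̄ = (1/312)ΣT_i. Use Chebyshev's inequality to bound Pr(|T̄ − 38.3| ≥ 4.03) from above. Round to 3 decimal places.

Var(T̄) = Var(T_i)/n = 92/312 = 0.29487.
Chebyshev: Pr(|T̄ − 38.3| ≥ 4.03) ≤ Var(T̄)/(4.03)² = 92/(312·4.03²) = 0.0182.

0.018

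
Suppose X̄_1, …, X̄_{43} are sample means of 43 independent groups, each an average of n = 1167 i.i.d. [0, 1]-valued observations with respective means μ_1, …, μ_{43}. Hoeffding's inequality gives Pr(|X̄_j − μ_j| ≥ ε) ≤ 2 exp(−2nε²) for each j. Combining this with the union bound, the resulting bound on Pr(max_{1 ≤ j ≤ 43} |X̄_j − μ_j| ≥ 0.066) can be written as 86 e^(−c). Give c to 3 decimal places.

Union bound over the 43 events: Pr(max_{1 ≤ j ≤ 43} |X̄_j − μ_j| ≥ 0.066) ≤ 43·2·exp(−2nε²) = 86 exp(−2·1167·0.066²).
So c = 2·1167·0.066² = 10.1669.

10.167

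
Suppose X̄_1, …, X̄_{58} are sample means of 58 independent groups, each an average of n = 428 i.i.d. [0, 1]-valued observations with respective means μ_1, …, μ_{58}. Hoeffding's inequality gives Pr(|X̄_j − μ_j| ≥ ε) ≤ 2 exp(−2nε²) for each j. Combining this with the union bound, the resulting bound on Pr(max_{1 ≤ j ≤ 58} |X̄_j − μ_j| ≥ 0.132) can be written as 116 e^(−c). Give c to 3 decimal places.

Union bound over the 58 events: Pr(max_{1 ≤ j ≤ 58} |X̄_j − μ_j| ≥ 0.132) ≤ 58·2·exp(−2nε²) = 116 exp(−2·428·0.132²).
So c = 2·428·0.132² = 14.9149.

14.915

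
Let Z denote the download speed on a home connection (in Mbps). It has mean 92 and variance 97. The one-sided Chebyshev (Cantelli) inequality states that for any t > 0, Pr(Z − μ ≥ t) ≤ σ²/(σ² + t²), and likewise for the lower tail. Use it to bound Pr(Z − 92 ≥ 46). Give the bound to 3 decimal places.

0.044

Here σ² = 97 and t = 46, so σ² + t² = 2213.
Cantelli's bound: 97/2213 = 0.0438.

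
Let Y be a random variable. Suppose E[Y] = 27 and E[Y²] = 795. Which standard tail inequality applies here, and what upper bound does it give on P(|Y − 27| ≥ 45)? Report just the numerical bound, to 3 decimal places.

0.033

The first two moments determine the variance, so Chebyshev's inequality is the sharpest standard bound available.
Var(Y) = E[Y²] − (E[Y])² = 795 − 729 = 66.
Chebyshev's inequality: P(|Y − μ| ≥ t) ≤ Var(Y)/t² = 66/2025 = 0.0326.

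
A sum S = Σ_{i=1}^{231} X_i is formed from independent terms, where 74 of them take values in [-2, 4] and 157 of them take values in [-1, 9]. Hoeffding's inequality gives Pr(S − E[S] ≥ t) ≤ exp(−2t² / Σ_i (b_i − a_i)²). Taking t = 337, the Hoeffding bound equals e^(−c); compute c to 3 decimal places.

Σ(b_i − a_i)² = 74·6² + 157·10² = 18364.
c = 2t² / 18364 = 2·337² / 18364 = 12.3687.

12.369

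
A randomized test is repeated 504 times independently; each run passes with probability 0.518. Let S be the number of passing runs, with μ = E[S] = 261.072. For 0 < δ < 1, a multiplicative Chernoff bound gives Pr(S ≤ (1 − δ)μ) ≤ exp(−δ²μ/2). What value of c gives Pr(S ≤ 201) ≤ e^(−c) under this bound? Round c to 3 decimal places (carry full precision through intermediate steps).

6.911

Write 201 = (1 − δ)μ, so δ = 1 − 201/261.072 = 0.2300974…
Then the exponent is δ²μ/2 = (μ − 201)²/(2μ) = 6.911207.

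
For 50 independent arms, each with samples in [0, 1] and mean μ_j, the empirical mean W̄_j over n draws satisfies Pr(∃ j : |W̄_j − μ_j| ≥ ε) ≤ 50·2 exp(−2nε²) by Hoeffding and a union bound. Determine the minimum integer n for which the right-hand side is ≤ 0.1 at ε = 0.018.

10661

Need 2·50·exp(−2nε²) ≤ 0.1, i.e. exp(−2nε²) ≤ 0.1/100.
So 2nε² ≥ ln(100/0.1) = 6.907755.
Hence n ≥ 6.907755/(2·0.018²) = 10660.116.
The smallest integer n is 10661.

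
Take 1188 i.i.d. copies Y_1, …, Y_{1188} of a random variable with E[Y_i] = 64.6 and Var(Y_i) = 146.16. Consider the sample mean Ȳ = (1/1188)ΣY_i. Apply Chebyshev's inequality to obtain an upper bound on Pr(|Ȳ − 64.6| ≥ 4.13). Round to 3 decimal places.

0.007

Var(Ȳ) = Var(Y_i)/n = 146.16/1188 = 0.12303.
Chebyshev: Pr(|Ȳ − 64.6| ≥ 4.13) ≤ Var(Ȳ)/(4.13)² = 146.16/(1188·4.13²) = 0.0072.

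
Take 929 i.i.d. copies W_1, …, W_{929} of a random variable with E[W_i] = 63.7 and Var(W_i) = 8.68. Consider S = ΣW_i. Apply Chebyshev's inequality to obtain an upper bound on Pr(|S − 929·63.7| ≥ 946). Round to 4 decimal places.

Var(S) = n·Var(W_i) = 929·8.68 = 8063.72.
Chebyshev: Pr(|S − 929·63.7| ≥ 946) ≤ Var(S)/946² = 8063.72/894916 = 0.0090.

0.0090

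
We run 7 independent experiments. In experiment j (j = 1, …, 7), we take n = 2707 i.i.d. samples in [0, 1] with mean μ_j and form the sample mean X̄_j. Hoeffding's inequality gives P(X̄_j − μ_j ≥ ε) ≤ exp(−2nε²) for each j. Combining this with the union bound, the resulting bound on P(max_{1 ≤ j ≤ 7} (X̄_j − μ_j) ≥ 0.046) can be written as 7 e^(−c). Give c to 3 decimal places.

Union bound over the 7 events: P(max_{1 ≤ j ≤ 7} (X̄_j − μ_j) ≥ 0.046) ≤ 7·exp(−2nε²) = 7 exp(−2·2707·0.046²).
So c = 2·2707·0.046² = 11.4560.

11.456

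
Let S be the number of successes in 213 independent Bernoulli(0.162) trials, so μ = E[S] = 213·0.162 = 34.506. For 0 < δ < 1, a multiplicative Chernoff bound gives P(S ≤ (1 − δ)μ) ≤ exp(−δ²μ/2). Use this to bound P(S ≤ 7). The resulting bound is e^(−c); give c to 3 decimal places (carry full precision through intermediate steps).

10.963

Write 7 = (1 − δ)μ, so δ = 1 − 7/34.506 = 0.7971367…
Then the exponent is δ²μ/2 = (μ − 7)²/(2μ) = 10.963021.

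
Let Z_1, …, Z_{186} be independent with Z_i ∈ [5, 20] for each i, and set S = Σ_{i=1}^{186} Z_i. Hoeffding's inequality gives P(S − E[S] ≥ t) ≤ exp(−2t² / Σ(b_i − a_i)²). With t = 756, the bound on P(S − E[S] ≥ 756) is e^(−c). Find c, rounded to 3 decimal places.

27.314

Σ(b_i − a_i)² = 186·(15)² = 41850.
c = 2t²/41850 = 2·756²/41850 = 27.3135.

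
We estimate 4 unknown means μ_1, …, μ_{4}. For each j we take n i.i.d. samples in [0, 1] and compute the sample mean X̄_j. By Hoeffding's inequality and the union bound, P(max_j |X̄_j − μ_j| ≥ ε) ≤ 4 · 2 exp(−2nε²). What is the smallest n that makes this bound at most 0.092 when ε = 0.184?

Need 2·4·exp(−2nε²) ≤ 0.092, i.e. exp(−2nε²) ≤ 0.092/8.
So 2nε² ≥ ln(8/0.092) = 4.465408.
Hence n ≥ 4.465408/(2·0.184²) = 65.947.
The smallest integer n is 66.

66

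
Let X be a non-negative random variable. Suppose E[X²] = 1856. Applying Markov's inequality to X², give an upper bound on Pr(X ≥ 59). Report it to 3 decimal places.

0.533

Since X ≥ 0, the event {X ≥ 59} is the same as {X² ≥ 3481}.
Markov's inequality applied to X² gives Pr(X² ≥ 3481) ≤ E[X²]/3481 = 1856/3481 = 0.5332.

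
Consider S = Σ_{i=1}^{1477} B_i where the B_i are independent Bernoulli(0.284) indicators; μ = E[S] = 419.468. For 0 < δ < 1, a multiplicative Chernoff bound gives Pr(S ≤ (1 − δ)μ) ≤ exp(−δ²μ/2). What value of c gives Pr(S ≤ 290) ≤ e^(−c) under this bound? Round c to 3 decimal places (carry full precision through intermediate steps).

19.980

Write 290 = (1 − δ)μ, so δ = 1 − 290/419.468 = 0.3086481…
Then the exponent is δ²μ/2 = (μ − 290)²/(2μ) = 19.980026.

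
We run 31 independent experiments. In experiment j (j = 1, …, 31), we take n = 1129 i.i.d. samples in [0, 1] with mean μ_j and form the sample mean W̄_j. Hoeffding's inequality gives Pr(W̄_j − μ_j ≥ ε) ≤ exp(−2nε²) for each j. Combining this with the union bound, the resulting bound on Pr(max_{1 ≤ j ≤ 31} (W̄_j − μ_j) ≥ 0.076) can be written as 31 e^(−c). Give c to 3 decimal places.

Union bound over the 31 events: Pr(max_{1 ≤ j ≤ 31} (W̄_j − μ_j) ≥ 0.076) ≤ 31·exp(−2nε²) = 31 exp(−2·1129·0.076²).
So c = 2·1129·0.076² = 13.0422.

13.042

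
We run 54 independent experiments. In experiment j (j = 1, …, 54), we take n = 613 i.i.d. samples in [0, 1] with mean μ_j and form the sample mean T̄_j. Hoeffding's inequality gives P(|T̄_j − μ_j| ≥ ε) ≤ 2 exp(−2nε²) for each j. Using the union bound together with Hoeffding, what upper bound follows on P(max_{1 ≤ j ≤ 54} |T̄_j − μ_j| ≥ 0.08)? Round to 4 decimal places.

Per-experiment Hoeffding bound: 2·exp(−2·613·0.08²) = 2·exp(−7.84640) = 0.00078232.
Union bound over 54 events: 54·0.00078232 = 0.04225.

0.0422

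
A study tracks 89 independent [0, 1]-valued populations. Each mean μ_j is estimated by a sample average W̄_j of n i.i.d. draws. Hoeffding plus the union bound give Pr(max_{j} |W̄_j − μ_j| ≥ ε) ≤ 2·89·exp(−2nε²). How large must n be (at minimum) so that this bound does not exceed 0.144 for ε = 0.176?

115

Need 2·89·exp(−2nε²) ≤ 0.144, i.e. exp(−2nε²) ≤ 0.144/178.
So 2nε² ≥ ln(178/0.144) = 7.119726.
Hence n ≥ 7.119726/(2·0.176²) = 114.923.
The smallest integer n is 115.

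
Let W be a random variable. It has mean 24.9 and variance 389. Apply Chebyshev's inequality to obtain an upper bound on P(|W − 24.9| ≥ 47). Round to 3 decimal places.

Chebyshev: P(|W − μ| ≥ t) ≤ Var(W)/t².
Bound = 389 / 2209 = 0.1761.

0.176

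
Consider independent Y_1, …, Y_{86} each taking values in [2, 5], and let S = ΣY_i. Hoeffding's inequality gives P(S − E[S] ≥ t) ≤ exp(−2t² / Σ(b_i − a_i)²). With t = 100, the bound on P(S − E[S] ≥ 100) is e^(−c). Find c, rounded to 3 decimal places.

Σ(b_i − a_i)² = 86·(3)² = 774.
c = 2t²/774 = 2·100²/774 = 25.8398.

25.840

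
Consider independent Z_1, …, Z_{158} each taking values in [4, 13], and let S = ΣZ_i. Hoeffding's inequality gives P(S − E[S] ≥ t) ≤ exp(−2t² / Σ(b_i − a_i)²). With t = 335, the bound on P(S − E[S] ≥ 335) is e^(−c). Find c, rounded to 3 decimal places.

17.538

Σ(b_i − a_i)² = 158·(9)² = 12798.
c = 2t²/12798 = 2·335²/12798 = 17.5379.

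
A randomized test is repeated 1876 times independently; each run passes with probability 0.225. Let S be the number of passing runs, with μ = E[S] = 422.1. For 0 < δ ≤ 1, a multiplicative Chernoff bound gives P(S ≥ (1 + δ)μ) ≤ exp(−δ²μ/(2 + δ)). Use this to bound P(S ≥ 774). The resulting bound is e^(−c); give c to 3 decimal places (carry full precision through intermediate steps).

103.531

Write 774 = (1 + δ)μ, so δ = 774/422.1 − 1 = 0.8336887…
Then the exponent is δ²μ/(2 + δ) = (774 − μ)² / (μ·(2 + δ)) = 103.531151.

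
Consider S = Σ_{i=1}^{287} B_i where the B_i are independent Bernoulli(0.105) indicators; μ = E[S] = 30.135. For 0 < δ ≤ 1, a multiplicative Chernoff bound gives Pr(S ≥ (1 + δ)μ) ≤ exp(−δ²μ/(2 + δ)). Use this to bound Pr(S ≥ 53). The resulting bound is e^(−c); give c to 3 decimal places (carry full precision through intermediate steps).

6.289

Write 53 = (1 + δ)μ, so δ = 53/30.135 − 1 = 0.7587523…
Then the exponent is δ²μ/(2 + δ) = (53 − μ)² / (μ·(2 + δ)) = 6.288666.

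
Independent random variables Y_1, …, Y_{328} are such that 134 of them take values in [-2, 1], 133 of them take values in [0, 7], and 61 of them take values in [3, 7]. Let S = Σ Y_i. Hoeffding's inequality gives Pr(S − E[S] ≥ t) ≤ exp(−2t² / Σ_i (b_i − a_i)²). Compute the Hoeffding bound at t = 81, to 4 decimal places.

0.2213

Σ(b_i − a_i)² = 134·3² + 133·7² + 61·4² = 8699.
Exponent = 2·81² / 8699 = 1.50845.
Bound = exp(−1.50845) = 0.22125.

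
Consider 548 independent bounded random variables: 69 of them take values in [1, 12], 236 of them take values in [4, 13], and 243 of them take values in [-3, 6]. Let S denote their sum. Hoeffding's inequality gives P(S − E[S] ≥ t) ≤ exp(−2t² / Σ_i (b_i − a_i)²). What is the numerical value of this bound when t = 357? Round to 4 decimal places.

Σ(b_i − a_i)² = 69·11² + 236·9² + 243·9² = 47148.
Exponent = 2·357² / 47148 = 5.40634.
Bound = exp(−5.40634) = 0.00449.

0.0045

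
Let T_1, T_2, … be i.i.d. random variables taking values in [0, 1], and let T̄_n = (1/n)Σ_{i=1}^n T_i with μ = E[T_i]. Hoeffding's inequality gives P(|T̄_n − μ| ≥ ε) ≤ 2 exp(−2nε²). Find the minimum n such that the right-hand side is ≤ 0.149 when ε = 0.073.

244

Require 2·exp(−2nε²) ≤ 0.149, i.e. 2nε² ≥ ln(2/0.149) = 2.596956.
So n ≥ 2.596956 / (2·0.073²) = 243.663.
The smallest integer n is 244.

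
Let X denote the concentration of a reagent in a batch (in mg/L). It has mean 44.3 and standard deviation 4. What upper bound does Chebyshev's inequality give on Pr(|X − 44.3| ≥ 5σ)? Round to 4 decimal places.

Chebyshev: Pr(|X − μ| ≥ t) ≤ Var(X)/t².
Var(X) = σ² = 4² = 16.
t = 5·4 = 20.
Bound = 16 / 400 = 0.0400.

0.0400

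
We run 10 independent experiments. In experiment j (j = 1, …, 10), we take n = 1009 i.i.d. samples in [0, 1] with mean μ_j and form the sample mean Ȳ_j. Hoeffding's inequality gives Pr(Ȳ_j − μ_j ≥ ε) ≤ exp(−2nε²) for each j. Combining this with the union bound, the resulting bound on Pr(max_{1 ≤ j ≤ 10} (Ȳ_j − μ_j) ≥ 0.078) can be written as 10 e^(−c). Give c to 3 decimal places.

12.278

Union bound over the 10 events: Pr(max_{1 ≤ j ≤ 10} (Ȳ_j − μ_j) ≥ 0.078) ≤ 10·exp(−2nε²) = 10 exp(−2·1009·0.078²).
So c = 2·1009·0.078² = 12.2775.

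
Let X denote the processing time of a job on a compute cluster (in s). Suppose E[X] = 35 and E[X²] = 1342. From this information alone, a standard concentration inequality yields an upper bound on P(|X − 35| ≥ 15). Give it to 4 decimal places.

0.5200

The first two moments determine the variance, so Chebyshev's inequality is the sharpest standard bound available.
Var(X) = E[X²] − (E[X])² = 1342 − 1225 = 117.
Chebyshev's inequality: P(|X − μ| ≥ t) ≤ Var(X)/t² = 117/225 = 0.5200.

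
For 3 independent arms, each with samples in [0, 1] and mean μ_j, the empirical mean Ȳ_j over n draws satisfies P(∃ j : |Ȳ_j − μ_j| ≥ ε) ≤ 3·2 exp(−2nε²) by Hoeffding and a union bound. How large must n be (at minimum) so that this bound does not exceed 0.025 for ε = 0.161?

Need 2·3·exp(−2nε²) ≤ 0.025, i.e. exp(−2nε²) ≤ 0.025/6.
So 2nε² ≥ ln(6/0.025) = 5.480639.
Hence n ≥ 5.480639/(2·0.161²) = 105.718.
The smallest integer n is 106.

106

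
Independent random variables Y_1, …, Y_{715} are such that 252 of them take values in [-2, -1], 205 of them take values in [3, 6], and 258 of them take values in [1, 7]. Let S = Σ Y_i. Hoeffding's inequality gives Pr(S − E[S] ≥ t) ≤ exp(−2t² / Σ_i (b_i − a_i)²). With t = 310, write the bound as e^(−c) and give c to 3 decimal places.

Σ(b_i − a_i)² = 252·1² + 205·3² + 258·6² = 11385.
c = 2t² / 11385 = 2·310² / 11385 = 16.8819.

16.882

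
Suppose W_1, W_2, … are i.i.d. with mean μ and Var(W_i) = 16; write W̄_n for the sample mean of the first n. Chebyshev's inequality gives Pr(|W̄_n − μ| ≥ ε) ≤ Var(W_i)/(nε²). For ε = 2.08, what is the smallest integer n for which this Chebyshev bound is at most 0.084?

45

Require 16/(n·2.08²) ≤ 0.084, i.e. n ≥ 16/(0.084·2.08²) = 44.026.
The smallest integer n is 45.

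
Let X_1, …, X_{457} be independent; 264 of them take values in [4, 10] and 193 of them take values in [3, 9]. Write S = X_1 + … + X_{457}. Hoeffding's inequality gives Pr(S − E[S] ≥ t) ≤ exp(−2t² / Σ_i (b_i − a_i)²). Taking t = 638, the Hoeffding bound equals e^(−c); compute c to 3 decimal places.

49.483

Σ(b_i − a_i)² = 264·6² + 193·6² = 16452.
c = 2t² / 16452 = 2·638² / 16452 = 49.4826.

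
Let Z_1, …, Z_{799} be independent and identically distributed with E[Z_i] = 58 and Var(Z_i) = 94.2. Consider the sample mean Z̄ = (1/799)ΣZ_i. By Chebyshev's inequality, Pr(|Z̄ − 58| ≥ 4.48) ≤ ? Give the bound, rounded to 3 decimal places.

Var(Z̄) = Var(Z_i)/n = 94.2/799 = 0.1179.
Chebyshev: Pr(|Z̄ − 58| ≥ 4.48) ≤ Var(Z̄)/(4.48)² = 94.2/(799·4.48²) = 0.0059.

0.006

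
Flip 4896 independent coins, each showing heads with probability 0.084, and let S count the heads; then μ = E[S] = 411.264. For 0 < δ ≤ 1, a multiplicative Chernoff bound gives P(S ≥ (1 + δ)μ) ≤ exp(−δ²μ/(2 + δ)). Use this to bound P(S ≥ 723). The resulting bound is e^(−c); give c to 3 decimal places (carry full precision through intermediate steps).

85.676

Write 723 = (1 + δ)μ, so δ = 723/411.264 − 1 = 0.7579949…
Then the exponent is δ²μ/(2 + δ) = (723 − μ)² / (μ·(2 + δ)) = 85.676116.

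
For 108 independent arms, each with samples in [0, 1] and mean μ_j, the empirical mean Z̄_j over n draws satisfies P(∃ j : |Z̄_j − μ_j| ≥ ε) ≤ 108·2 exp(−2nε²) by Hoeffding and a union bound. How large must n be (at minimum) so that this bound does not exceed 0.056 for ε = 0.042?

Need 2·108·exp(−2nε²) ≤ 0.056, i.e. exp(−2nε²) ≤ 0.056/216.
So 2nε² ≥ ln(216/0.056) = 8.257682.
Hence n ≥ 8.257682/(2·0.042²) = 2340.613.
The smallest integer n is 2341.

2341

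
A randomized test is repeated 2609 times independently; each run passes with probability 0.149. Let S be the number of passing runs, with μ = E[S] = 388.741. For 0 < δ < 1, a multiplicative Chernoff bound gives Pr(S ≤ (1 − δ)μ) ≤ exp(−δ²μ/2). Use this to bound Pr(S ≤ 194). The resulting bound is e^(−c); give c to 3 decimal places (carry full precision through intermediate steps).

48.778

Write 194 = (1 − δ)μ, so δ = 1 − 194/388.741 = 0.5009531…
Then the exponent is δ²μ/2 = (μ − 194)²/(2μ) = 48.778052.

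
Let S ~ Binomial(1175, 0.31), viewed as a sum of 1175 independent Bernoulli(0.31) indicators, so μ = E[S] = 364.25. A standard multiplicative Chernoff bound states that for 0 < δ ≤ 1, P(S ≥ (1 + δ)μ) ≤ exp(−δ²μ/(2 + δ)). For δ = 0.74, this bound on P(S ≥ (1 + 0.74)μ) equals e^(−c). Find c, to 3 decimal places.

72.797

c = δ²μ/(2 + δ) = 0.74²·364.25/(2 + 0.74) = 72.7968.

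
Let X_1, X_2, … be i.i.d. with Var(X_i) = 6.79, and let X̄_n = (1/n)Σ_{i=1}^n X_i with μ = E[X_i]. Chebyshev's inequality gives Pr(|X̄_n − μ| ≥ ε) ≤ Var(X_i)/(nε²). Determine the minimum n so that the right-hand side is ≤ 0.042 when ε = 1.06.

144

Require 6.79/(n·1.06²) ≤ 0.042, i.e. n ≥ 6.79/(0.042·1.06²) = 143.883.
The smallest integer n is 144.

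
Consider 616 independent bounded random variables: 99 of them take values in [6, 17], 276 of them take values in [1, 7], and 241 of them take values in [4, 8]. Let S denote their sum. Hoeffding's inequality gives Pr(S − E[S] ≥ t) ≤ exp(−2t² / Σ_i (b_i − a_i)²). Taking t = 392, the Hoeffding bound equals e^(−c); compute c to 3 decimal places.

Σ(b_i − a_i)² = 99·11² + 276·6² + 241·4² = 25771.
c = 2t² / 25771 = 2·392² / 25771 = 11.9253.

11.925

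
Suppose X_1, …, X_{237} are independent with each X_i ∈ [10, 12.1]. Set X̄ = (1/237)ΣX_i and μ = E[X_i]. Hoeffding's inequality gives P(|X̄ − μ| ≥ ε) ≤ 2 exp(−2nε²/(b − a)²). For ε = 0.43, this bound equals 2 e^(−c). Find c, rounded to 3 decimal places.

c = 2nε²/(b − a)² = 2·237·0.43² / 2.1² = 19.8736.

19.874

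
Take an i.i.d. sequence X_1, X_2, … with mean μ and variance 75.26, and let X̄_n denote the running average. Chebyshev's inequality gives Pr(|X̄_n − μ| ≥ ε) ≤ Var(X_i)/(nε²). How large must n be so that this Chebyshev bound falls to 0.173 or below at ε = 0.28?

Require 75.26/(n·0.28²) ≤ 0.173, i.e. n ≥ 75.26/(0.173·0.28²) = 5548.838.
The smallest integer n is 5549.

5549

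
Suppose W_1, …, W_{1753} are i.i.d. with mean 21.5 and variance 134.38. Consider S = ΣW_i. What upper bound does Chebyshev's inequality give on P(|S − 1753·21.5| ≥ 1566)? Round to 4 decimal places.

Var(S) = n·Var(W_i) = 1753·134.38 = 235568.14.
Chebyshev: P(|S − 1753·21.5| ≥ 1566) ≤ Var(S)/1566² = 235568.14/2452356 = 0.0961.

0.0961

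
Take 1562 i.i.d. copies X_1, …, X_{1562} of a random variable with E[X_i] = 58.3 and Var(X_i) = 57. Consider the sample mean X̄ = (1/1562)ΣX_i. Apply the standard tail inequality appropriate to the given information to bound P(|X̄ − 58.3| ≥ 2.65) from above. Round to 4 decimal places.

With mean and variance of each term known, Chebyshev's inequality bounds the deviation of the sum (or sample mean).
Var(X̄) = Var(X_i)/n = 57/1562 = 0.036492.
Chebyshev: P(|X̄ − 58.3| ≥ 2.65) ≤ Var(X̄)/(2.65)² = 57/(1562·2.65²) = 0.0052.

0.0052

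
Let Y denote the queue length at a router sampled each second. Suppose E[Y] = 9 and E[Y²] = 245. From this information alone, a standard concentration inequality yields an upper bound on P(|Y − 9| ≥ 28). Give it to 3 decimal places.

The first two moments determine the variance, so Chebyshev's inequality is the sharpest standard bound available.
Var(Y) = E[Y²] − (E[Y])² = 245 − 81 = 164.
Chebyshev's inequality: P(|Y − μ| ≥ t) ≤ Var(Y)/t² = 164/784 = 0.2092.

0.209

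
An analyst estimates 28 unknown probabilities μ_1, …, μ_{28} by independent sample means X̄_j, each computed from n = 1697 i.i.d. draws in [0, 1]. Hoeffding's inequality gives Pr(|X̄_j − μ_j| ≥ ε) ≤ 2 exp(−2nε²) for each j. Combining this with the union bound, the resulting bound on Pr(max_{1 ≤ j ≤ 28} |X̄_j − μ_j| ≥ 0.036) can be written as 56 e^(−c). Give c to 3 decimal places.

Union bound over the 28 events: Pr(max_{1 ≤ j ≤ 28} |X̄_j − μ_j| ≥ 0.036) ≤ 28·2·exp(−2nε²) = 56 exp(−2·1697·0.036²).
So c = 2·1697·0.036² = 4.3986.

4.399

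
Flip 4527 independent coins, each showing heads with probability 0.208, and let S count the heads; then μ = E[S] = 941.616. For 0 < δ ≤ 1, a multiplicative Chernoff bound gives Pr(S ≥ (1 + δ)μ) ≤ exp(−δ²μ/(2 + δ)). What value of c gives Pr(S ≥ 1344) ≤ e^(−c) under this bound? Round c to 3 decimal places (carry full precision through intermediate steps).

70.840

Write 1344 = (1 + δ)μ, so δ = 1344/941.616 − 1 = 0.4273334…
Then the exponent is δ²μ/(2 + δ) = (1344 − μ)² / (μ·(2 + δ)) = 70.839933.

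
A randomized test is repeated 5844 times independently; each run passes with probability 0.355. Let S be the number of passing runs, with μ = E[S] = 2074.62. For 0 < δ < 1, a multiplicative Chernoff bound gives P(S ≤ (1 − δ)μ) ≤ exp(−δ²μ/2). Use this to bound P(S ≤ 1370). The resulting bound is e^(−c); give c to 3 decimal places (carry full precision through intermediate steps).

Write 1370 = (1 − δ)μ, so δ = 1 − 1370/2074.62 = 0.3396381…
Then the exponent is δ²μ/2 = (μ − 1370)²/(2μ) = 119.657900.

119.658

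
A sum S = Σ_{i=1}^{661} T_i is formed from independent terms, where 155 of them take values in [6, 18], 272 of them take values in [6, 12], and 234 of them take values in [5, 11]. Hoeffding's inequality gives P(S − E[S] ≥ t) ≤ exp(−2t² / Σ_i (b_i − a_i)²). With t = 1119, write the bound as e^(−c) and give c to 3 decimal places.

61.780

Σ(b_i − a_i)² = 155·12² + 272·6² + 234·6² = 40536.
c = 2t² / 40536 = 2·1119² / 40536 = 61.7802.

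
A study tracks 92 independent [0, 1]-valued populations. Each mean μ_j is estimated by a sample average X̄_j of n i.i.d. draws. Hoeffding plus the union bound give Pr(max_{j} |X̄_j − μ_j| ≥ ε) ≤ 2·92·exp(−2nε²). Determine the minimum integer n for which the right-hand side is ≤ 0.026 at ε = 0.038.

3070

Need 2·92·exp(−2nε²) ≤ 0.026, i.e. exp(−2nε²) ≤ 0.026/184.
So 2nε² ≥ ln(184/0.026) = 8.864594.
Hence n ≥ 8.864594/(2·0.038²) = 3069.458.
The smallest integer n is 3070.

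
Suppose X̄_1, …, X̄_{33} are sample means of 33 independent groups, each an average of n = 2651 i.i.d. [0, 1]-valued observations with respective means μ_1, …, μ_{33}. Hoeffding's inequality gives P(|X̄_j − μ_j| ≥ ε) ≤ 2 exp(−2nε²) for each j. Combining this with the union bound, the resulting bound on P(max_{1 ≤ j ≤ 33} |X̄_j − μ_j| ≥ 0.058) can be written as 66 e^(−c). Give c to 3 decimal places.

Union bound over the 33 events: P(max_{1 ≤ j ≤ 33} |X̄_j − μ_j| ≥ 0.058) ≤ 33·2·exp(−2nε²) = 66 exp(−2·2651·0.058²).
So c = 2·2651·0.058² = 17.8359.

17.836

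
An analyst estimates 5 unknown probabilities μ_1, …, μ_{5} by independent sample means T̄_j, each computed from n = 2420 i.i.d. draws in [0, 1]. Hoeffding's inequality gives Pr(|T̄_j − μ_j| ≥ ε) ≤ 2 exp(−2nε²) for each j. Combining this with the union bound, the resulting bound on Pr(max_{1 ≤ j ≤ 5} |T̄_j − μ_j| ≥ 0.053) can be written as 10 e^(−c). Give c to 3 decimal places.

Union bound over the 5 events: Pr(max_{1 ≤ j ≤ 5} |T̄_j − μ_j| ≥ 0.053) ≤ 5·2·exp(−2nε²) = 10 exp(−2·2420·0.053²).
So c = 2·2420·0.053² = 13.5956.

13.596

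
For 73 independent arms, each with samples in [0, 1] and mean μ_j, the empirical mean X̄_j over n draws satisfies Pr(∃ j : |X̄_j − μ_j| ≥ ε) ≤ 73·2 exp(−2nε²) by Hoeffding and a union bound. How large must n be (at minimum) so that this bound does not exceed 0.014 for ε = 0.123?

Need 2·73·exp(−2nε²) ≤ 0.014, i.e. exp(−2nε²) ≤ 0.014/146.
So 2nε² ≥ ln(146/0.014) = 9.252305.
Hence n ≥ 9.252305/(2·0.123²) = 305.780.
The smallest integer n is 306.

306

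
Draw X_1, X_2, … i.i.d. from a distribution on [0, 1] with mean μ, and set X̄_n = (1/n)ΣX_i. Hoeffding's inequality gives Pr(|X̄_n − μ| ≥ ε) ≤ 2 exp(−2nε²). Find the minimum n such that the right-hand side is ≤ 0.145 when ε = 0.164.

Require 2·exp(−2nε²) ≤ 0.145, i.e. 2nε² ≥ ln(2/0.145) = 2.624169.
So n ≥ 2.624169 / (2·0.164²) = 48.784.
The smallest integer n is 49.

49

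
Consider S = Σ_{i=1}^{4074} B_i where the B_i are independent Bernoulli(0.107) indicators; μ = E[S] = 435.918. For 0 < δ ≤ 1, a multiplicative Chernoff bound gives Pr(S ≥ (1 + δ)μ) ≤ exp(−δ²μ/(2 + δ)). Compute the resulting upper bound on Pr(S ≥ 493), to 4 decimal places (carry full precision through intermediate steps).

0.0300

Write 493 = (1 + δ)μ, so δ = 493/435.918 − 1 = 0.1309466…
Then the exponent is δ²μ/(2 + δ) = (493 − μ)² / (μ·(2 + δ)) = 3.507688.
Bound = exp(−3.507688) = 0.02997.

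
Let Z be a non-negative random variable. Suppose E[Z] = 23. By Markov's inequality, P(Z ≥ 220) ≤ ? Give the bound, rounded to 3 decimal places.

Markov's inequality: for a non-negative random variable, P(Z ≥ a) ≤ E[Z]/a.
Here E[Z] = 23 and a = 220, so the bound is 23/220 = 0.1045.

0.105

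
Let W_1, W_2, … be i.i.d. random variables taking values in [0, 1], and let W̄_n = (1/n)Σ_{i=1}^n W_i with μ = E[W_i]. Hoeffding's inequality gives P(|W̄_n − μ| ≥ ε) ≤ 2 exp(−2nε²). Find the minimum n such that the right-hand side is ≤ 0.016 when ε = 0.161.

94

Require 2·exp(−2nε²) ≤ 0.016, i.e. 2nε² ≥ ln(2/0.016) = 4.828314.
So n ≥ 4.828314 / (2·0.161²) = 93.135.
The smallest integer n is 94.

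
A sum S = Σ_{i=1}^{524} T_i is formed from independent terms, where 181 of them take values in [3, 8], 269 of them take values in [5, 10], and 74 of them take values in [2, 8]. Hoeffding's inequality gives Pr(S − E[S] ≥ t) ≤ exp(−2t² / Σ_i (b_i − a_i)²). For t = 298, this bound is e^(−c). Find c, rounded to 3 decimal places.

Σ(b_i − a_i)² = 181·5² + 269·5² + 74·6² = 13914.
c = 2t² / 13914 = 2·298² / 13914 = 12.7647.

12.765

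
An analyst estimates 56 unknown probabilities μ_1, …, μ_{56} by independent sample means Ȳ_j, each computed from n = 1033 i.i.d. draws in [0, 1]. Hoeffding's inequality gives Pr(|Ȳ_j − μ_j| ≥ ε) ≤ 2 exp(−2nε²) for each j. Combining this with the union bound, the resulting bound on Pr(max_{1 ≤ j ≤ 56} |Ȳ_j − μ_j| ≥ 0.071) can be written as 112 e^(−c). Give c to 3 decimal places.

10.415

Union bound over the 56 events: Pr(max_{1 ≤ j ≤ 56} |Ȳ_j − μ_j| ≥ 0.071) ≤ 56·2·exp(−2nε²) = 112 exp(−2·1033·0.071²).
So c = 2·1033·0.071² = 10.4147.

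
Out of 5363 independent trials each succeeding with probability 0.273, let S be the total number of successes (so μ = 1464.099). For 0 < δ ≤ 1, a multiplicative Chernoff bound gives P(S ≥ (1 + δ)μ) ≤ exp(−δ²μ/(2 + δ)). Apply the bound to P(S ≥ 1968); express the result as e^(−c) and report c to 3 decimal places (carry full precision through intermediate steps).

73.983

Write 1968 = (1 + δ)μ, so δ = 1968/1464.099 − 1 = 0.3441714…
Then the exponent is δ²μ/(2 + δ) = (1968 − μ)² / (μ·(2 + δ)) = 73.982778.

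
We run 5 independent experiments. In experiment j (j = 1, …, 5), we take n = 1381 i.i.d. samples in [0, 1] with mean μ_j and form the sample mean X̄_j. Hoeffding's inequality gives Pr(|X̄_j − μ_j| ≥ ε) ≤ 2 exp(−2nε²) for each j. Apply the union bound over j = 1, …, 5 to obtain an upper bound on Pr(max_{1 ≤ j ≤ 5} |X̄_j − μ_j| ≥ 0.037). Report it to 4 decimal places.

0.2280

Per-experiment Hoeffding bound: 2·exp(−2·1381·0.037²) = 2·exp(−3.78118) = 0.045592.
Union bound over 5 events: 5·0.045592 = 0.22796.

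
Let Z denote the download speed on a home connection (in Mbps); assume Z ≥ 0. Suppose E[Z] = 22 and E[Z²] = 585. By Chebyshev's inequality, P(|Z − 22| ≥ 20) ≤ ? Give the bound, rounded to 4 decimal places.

Var(Z) = E[Z²] − (E[Z])² = 585 − 484 = 101.
Chebyshev's inequality: P(|Z − μ| ≥ t) ≤ Var(Z)/t² = 101/400 = 0.2525.

0.2525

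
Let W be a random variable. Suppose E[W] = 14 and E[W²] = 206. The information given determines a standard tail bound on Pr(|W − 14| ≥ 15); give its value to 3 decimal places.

0.044

The first two moments determine the variance, so Chebyshev's inequality is the sharpest standard bound available.
Var(W) = E[W²] − (E[W])² = 206 − 196 = 10.
Chebyshev's inequality: Pr(|W − μ| ≥ t) ≤ Var(W)/t² = 10/225 = 0.0444.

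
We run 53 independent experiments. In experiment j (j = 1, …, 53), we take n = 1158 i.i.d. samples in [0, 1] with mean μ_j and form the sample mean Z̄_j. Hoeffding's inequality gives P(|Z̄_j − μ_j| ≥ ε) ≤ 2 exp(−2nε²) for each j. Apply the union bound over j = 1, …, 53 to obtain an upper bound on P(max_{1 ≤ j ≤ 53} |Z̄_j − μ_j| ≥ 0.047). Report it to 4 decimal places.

Per-experiment Hoeffding bound: 2·exp(−2·1158·0.047²) = 2·exp(−5.11604) = 0.011999.
Union bound over 53 events: 53·0.011999 = 0.63597.

0.6360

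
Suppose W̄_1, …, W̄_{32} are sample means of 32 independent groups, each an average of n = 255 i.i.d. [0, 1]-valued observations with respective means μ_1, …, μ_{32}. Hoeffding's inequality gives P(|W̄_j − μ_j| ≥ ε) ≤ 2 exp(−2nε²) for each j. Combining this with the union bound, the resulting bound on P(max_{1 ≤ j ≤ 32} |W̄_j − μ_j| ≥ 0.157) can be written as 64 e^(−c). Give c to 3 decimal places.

12.571

Union bound over the 32 events: P(max_{1 ≤ j ≤ 32} |W̄_j − μ_j| ≥ 0.157) ≤ 32·2·exp(−2nε²) = 64 exp(−2·255·0.157²).
So c = 2·255·0.157² = 12.5710.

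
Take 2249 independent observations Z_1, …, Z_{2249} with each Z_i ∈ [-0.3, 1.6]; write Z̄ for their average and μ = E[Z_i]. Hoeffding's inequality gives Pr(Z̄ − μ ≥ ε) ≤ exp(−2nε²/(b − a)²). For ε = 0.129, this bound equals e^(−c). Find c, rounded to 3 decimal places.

c = 2nε²/(b − a)² = 2·2249·0.129² / 1.9² = 20.7344.

20.734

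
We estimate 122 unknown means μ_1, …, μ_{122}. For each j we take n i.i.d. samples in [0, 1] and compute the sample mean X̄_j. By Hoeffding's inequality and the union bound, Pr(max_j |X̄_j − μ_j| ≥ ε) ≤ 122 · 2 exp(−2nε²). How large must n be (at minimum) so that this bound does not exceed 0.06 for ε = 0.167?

149

Need 2·122·exp(−2nε²) ≤ 0.06, i.e. exp(−2nε²) ≤ 0.06/244.
So 2nε² ≥ ln(244/0.06) = 8.310579.
Hence n ≥ 8.310579/(2·0.167²) = 148.994.
The smallest integer n is 149.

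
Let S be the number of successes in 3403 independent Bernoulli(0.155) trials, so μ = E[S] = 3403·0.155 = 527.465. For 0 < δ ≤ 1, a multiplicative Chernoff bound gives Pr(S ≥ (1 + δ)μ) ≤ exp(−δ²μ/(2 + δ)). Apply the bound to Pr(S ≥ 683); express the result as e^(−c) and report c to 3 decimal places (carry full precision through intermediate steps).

19.985

Write 683 = (1 + δ)μ, so δ = 683/527.465 − 1 = 0.2948726…
Then the exponent is δ²μ/(2 + δ) = (683 − μ)² / (μ·(2 + δ)) = 19.984994.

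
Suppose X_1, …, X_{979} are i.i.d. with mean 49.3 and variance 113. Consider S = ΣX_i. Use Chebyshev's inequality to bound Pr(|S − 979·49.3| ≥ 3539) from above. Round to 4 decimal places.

Var(S) = n·Var(X_i) = 979·113 = 110627.
Chebyshev: Pr(|S − 979·49.3| ≥ 3539) ≤ Var(S)/3539² = 110627/12524521 = 0.0088.

0.0088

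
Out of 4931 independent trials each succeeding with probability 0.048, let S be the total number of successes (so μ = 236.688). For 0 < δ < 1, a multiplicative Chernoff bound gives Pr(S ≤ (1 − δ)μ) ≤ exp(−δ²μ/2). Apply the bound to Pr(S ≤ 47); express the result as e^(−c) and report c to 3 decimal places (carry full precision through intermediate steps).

Write 47 = (1 − δ)μ, so δ = 1 − 47/236.688 = 0.8014264…
Then the exponent is δ²μ/2 = (μ − 47)²/(2μ) = 76.010481.

76.010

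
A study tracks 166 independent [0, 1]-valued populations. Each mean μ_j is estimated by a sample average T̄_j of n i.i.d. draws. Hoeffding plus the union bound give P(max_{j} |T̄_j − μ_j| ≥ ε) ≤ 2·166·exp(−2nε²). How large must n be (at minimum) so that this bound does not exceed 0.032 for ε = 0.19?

129

Need 2·166·exp(−2nε²) ≤ 0.032, i.e. exp(−2nε²) ≤ 0.032/332.
So 2nε² ≥ ln(332/0.032) = 9.247154.
Hence n ≥ 9.247154/(2·0.19²) = 128.077.
The smallest integer n is 129.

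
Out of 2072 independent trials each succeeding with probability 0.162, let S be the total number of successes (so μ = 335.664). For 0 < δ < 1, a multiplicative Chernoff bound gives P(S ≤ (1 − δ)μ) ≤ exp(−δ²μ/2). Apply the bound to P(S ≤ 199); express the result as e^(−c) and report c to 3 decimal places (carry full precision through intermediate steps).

27.821

Write 199 = (1 − δ)μ, so δ = 1 − 199/335.664 = 0.4071452…
Then the exponent is δ²μ/2 = (μ − 199)²/(2μ) = 27.821049.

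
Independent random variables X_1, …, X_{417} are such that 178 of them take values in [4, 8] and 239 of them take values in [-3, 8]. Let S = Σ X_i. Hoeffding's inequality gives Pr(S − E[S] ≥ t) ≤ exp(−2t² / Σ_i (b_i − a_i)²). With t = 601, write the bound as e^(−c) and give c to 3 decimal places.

22.741

Σ(b_i − a_i)² = 178·4² + 239·11² = 31767.
c = 2t² / 31767 = 2·601² / 31767 = 22.7406.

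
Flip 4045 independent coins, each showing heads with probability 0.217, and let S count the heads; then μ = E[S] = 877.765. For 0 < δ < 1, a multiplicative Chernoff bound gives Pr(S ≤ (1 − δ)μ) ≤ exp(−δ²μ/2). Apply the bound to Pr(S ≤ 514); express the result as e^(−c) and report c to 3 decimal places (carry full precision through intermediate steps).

75.376

Write 514 = (1 − δ)μ, so δ = 1 − 514/877.765 = 0.4144219…
Then the exponent is δ²μ/2 = (μ − 514)²/(2μ) = 75.376083.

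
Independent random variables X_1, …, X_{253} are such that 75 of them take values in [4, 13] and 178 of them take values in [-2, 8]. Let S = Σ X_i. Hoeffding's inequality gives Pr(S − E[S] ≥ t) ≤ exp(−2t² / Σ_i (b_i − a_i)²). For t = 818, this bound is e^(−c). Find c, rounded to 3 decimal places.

Σ(b_i − a_i)² = 75·9² + 178·10² = 23875.
c = 2t² / 23875 = 2·818² / 23875 = 56.0523.

56.052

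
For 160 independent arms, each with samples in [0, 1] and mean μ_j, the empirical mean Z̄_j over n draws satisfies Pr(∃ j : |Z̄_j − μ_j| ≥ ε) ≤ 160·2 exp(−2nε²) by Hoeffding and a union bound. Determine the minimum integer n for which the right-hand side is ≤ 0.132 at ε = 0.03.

Need 2·160·exp(−2nε²) ≤ 0.132, i.e. exp(−2nε²) ≤ 0.132/320.
So 2nε² ≥ ln(320/0.132) = 7.793274.
Hence n ≥ 7.793274/(2·0.03²) = 4329.597.
The smallest integer n is 4330.

4330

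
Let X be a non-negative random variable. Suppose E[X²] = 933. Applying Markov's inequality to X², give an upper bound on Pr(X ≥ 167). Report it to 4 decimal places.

0.0335

Since X ≥ 0, the event {X ≥ 167} is the same as {X² ≥ 27889}.
Markov's inequality applied to X² gives Pr(X² ≥ 27889) ≤ E[X²]/27889 = 933/27889 = 0.0335.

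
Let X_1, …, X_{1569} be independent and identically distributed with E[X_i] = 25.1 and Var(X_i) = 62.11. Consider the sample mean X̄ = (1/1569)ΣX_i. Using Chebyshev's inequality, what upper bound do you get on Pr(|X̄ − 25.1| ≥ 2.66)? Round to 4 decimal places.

0.0056

Var(X̄) = Var(X_i)/n = 62.11/1569 = 0.039586.
Chebyshev: Pr(|X̄ − 25.1| ≥ 2.66) ≤ Var(X̄)/(2.66)² = 62.11/(1569·2.66²) = 0.0056.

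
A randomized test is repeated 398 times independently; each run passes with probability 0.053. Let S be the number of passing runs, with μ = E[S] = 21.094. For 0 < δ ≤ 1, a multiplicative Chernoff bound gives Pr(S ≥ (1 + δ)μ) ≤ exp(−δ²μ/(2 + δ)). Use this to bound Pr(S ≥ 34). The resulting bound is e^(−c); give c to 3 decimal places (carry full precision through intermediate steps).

Write 34 = (1 + δ)μ, so δ = 34/21.094 − 1 = 0.6118327…
Then the exponent is δ²μ/(2 + δ) = (34 − μ)² / (μ·(2 + δ)) = 3.023284.

3.023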